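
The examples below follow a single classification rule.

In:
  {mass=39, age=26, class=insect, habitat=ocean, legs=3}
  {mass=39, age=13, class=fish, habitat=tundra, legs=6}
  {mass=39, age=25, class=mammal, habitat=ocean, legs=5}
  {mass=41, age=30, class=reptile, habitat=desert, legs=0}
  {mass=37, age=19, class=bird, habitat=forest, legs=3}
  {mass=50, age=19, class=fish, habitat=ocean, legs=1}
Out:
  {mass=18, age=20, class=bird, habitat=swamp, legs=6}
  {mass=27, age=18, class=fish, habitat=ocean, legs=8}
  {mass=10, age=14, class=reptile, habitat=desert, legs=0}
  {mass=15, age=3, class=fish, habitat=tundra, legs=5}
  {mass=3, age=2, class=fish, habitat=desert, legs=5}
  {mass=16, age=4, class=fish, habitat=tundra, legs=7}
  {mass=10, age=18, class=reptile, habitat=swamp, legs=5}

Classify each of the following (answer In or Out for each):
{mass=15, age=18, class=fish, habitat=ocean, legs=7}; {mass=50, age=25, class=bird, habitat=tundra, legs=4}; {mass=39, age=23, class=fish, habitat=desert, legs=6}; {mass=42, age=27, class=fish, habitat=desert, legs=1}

Out, In, In, In

The pattern is that an item is 'In' exactly when: mass ≥ 37.
{mass=15, age=18, class=fish, habitat=ocean, legs=7}: mass = 15 — fails the rule, so Out. {mass=50, age=25, class=bird, habitat=tundra, legs=4}: mass = 50 — has this property, so In. {mass=39, age=23, class=fish, habitat=desert, legs=6}: mass = 39 — has this property, so In. {mass=42, age=27, class=fish, habitat=desert, legs=1}: mass = 42 — has this property, so In.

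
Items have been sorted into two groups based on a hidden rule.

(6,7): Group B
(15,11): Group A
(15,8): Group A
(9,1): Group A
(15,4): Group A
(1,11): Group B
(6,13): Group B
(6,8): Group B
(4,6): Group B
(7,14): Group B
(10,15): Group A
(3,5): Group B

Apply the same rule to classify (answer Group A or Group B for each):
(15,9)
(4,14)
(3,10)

The classifier is using: first ≥ 8.
(15,9) — first 15, hence Group A.
(4,14) — first 4, hence Group B.
(3,10) — first 3, hence Group B.

Group A, Group B, Group B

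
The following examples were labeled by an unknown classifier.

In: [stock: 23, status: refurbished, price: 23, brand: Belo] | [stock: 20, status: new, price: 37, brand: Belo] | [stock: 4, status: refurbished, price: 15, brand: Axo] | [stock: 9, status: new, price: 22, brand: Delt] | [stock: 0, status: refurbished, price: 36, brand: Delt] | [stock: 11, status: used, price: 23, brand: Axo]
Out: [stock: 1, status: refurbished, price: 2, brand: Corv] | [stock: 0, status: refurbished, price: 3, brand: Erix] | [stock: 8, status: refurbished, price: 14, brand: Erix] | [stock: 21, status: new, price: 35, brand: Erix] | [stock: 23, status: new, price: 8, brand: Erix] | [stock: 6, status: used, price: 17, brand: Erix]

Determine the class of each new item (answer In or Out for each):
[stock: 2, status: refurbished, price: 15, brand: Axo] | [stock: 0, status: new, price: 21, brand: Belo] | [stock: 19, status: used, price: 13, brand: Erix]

In, In, Out

The classifier is using: brand is not Erix AND price ≥ 3.
In: [stock: 2, status: refurbished, price: 15, brand: Axo], since brand is Axo, price = 15. In: [stock: 0, status: new, price: 21, brand: Belo], since brand is Belo, price = 21. Out: [stock: 19, status: used, price: 13, brand: Erix], since brand is Erix, price = 13.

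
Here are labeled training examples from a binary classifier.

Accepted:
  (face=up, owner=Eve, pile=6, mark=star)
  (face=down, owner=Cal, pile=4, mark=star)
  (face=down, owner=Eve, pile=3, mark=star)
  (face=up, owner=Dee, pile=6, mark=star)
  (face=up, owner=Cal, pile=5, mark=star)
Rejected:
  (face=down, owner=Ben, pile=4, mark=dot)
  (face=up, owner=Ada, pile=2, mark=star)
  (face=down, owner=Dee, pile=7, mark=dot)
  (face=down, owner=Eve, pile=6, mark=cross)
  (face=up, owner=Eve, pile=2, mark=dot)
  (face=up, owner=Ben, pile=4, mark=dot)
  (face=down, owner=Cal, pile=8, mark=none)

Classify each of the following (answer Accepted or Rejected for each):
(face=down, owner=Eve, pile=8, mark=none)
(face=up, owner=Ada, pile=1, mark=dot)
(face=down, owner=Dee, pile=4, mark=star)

Rejected, Rejected, Accepted

All 'Accepted' examples share one property — mark is star AND pile ≥ 3 — and every 'Rejected' example lacks it.
(face=down, owner=Eve, pile=8, mark=none) — mark is none, pile = 8, hence Rejected.
(face=up, owner=Ada, pile=1, mark=dot) — mark is dot, pile = 1, hence Rejected.
(face=down, owner=Dee, pile=4, mark=star) — mark is star, pile = 4, hence Accepted.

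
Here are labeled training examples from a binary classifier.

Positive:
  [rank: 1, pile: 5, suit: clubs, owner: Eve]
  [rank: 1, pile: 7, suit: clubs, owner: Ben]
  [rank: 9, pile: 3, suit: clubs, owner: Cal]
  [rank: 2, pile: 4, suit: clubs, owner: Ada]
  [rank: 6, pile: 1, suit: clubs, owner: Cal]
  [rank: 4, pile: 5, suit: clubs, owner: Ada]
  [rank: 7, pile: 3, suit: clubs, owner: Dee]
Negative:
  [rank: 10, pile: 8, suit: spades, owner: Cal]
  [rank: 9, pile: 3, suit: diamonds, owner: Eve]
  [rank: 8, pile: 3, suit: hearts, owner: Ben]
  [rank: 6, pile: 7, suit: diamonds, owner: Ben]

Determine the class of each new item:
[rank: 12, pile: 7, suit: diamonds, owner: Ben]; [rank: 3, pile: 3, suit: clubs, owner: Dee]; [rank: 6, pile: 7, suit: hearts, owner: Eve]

Negative, Positive, Negative

All 'Positive' examples share one property — suit is clubs — and every 'Negative' example lacks it.
[rank: 12, pile: 7, suit: diamonds, owner: Ben]: suit is diamonds — does not satisfy this, so Negative. [rank: 3, pile: 3, suit: clubs, owner: Dee]: suit is clubs — passes, so Positive. [rank: 6, pile: 7, suit: hearts, owner: Eve]: suit is hearts — does not satisfy this, so Negative.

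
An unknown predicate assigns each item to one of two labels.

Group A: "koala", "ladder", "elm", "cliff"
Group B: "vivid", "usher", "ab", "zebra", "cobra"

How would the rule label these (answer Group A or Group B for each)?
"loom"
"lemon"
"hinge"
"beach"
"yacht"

The simplest hypothesis consistent with all the labels is: contains 'l'.

Group A, Group A, Group B, Group B, Group B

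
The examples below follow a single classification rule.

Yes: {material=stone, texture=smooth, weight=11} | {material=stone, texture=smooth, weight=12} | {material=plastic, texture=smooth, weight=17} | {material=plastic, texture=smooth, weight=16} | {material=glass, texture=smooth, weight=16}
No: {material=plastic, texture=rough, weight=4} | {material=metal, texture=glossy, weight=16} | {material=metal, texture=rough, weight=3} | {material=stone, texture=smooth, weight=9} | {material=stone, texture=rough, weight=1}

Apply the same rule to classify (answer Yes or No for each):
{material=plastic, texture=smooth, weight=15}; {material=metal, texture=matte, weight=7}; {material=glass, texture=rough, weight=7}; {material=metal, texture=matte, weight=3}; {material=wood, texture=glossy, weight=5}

Yes, No, No, No, No

All 'Yes' examples share one property — texture is smooth AND weight ≥ 11 — and every 'No' example lacks it.
{material=plastic, texture=smooth, weight=15} → texture is smooth, weight = 15 → Yes.
{material=metal, texture=matte, weight=7} → texture is matte, weight = 7 → No.
{material=glass, texture=rough, weight=7} → texture is rough, weight = 7 → No.
{material=metal, texture=matte, weight=3} → texture is matte, weight = 3 → No.
{material=wood, texture=glossy, weight=5} → texture is glossy, weight = 5 → No.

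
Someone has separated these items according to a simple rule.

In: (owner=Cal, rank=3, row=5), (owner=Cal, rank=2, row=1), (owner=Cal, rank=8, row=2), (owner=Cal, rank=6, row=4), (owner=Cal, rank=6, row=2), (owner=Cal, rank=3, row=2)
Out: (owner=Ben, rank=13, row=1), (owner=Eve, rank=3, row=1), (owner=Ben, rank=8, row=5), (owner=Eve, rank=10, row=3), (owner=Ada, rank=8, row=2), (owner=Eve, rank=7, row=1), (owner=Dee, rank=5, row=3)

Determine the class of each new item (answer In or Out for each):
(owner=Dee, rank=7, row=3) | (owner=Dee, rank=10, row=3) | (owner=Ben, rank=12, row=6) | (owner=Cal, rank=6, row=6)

Out, Out, Out, In

The distinguishing property — owner is Cal — holds for all the 'In' cases and none of the 'Out' cases.
(owner=Dee, rank=7, row=3): owner is Dee, does not satisfy this → Out. (owner=Dee, rank=10, row=3): owner is Dee, does not satisfy this → Out. (owner=Ben, rank=12, row=6): owner is Ben, does not satisfy this → Out. (owner=Cal, rank=6, row=6): owner is Cal, matches → In.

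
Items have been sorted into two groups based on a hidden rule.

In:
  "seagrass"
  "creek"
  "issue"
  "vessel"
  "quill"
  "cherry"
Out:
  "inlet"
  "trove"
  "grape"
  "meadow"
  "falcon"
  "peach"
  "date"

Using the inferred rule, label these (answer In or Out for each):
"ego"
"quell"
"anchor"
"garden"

Out, In, Out, Out

The distinguishing property — has a double letter — holds for all the 'In' cases and none of the 'Out' cases.
"ego": Out (no doubled letter). "quell": In ('ll' doubled). "anchor": Out (no doubled letter). "garden": Out (no doubled letter).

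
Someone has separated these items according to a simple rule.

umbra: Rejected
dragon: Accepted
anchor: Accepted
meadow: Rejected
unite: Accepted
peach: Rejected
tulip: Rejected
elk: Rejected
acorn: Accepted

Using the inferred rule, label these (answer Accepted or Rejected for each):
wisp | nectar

The classifier is using: contains 'n'.
wisp → no 'n' → Rejected. nectar → has 'n' → Accepted.

Rejected, Accepted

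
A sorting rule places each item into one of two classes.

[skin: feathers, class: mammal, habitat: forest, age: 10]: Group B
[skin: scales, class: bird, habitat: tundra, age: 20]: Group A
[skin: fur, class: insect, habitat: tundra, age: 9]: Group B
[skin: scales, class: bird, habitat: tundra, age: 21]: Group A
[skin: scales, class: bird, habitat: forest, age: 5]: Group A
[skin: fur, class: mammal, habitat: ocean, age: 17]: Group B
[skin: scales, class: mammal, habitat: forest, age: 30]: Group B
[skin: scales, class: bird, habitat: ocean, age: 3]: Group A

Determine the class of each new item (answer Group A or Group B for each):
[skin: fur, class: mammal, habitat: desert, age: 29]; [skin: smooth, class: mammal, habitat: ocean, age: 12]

Checking candidate rules against both groups, what survives is: class is bird.
[skin: fur, class: mammal, habitat: desert, age: 29]: class is mammal — lacks this property, so Group B. [skin: smooth, class: mammal, habitat: ocean, age: 12]: class is mammal — lacks this property, so Group B.

Group B, Group B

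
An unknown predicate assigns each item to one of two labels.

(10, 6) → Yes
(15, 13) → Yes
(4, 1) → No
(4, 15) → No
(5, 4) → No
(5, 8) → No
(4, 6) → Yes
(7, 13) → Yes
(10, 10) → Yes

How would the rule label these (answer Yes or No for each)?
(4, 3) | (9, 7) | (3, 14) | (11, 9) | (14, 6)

No, Yes, No, Yes, Yes

The classifier is using: sum is even.
No: (4, 3), since 4+3 = 7.
Yes: (9, 7), since 9+7 = 16.
No: (3, 14), since 3+14 = 17.
Yes: (11, 9), since 11+9 = 20.
Yes: (14, 6), since 14+6 = 20.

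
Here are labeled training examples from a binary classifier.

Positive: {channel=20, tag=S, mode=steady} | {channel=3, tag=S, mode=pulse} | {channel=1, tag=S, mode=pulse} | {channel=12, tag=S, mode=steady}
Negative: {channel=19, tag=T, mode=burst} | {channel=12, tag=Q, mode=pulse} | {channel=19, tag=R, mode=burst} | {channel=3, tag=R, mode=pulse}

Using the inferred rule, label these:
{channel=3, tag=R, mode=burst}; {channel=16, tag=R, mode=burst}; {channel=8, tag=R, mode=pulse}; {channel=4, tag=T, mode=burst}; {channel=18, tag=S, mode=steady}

Negative, Negative, Negative, Negative, Positive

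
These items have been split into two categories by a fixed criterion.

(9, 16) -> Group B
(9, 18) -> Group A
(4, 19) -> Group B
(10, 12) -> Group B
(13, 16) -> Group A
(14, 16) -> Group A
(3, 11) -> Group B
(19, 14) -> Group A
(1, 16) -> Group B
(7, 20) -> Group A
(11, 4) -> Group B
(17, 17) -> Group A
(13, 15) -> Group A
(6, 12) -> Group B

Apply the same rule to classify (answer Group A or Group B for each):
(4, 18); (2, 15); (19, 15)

Group B, Group B, Group A

The distinguishing property — sum ≥ 27 — holds for all the 'Group A' cases and none of the 'Group B' cases.
(4, 18) — 4+18 = 22, hence Group B. (2, 15) — 2+15 = 17, hence Group B. (19, 15) — 19+15 = 34, hence Group A.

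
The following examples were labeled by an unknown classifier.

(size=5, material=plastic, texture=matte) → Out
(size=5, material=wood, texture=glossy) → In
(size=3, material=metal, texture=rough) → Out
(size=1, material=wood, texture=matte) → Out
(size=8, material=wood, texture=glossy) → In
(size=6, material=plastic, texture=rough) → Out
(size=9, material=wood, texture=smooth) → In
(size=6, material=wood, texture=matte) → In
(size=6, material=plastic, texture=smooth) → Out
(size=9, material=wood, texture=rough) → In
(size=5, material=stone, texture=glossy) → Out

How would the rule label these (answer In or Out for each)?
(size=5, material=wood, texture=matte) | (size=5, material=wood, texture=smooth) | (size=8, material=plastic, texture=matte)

The rule appears to be: material is wood AND size ≥ 3.
In: (size=5, material=wood, texture=matte), since material is wood, size = 5.
In: (size=5, material=wood, texture=smooth), since material is wood, size = 5.
Out: (size=8, material=plastic, texture=matte), since material is plastic, size = 8.

In, In, Out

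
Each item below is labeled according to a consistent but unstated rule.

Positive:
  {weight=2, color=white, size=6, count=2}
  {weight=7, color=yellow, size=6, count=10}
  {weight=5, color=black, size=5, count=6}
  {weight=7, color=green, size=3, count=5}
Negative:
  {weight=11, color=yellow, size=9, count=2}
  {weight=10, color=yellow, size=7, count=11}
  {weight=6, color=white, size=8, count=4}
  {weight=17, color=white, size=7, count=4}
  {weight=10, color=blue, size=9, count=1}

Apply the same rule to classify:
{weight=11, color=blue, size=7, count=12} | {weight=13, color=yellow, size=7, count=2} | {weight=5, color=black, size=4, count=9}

Negative, Negative, Positive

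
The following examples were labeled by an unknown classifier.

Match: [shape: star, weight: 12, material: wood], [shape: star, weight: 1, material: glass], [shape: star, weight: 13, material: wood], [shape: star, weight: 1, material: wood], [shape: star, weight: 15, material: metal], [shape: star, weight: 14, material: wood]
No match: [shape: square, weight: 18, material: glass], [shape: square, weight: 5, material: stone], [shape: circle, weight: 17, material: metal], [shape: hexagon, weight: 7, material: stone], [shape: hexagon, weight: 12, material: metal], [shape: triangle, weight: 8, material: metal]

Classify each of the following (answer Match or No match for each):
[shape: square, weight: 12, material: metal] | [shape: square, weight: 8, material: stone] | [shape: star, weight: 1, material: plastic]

Checking candidate rules against both groups, what survives is: shape is star.
[shape: square, weight: 12, material: metal]: shape is square, does not satisfy this → No match.
[shape: square, weight: 8, material: stone]: shape is square, does not satisfy this → No match.
[shape: star, weight: 1, material: plastic]: shape is star, satisfies this → Match.

No match, No match, Match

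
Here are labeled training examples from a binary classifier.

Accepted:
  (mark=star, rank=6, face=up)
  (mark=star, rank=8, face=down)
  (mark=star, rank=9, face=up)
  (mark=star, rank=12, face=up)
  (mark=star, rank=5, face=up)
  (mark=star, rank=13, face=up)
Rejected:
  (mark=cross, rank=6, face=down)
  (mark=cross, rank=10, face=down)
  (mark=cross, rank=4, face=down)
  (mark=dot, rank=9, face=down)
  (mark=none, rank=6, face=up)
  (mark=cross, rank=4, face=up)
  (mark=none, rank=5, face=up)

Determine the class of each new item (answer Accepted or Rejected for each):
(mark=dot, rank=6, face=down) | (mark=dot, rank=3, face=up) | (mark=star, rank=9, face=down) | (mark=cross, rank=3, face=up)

Comparing the two groups points to one rule — mark is star.

Rejected, Rejected, Accepted, Rejected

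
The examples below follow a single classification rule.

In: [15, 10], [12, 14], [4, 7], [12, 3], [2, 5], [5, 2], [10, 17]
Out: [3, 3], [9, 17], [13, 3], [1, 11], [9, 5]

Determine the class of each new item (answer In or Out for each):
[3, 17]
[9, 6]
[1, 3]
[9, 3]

A rule that fits every label: product is even — true of each 'In' example, false of each 'Out' one.
[3, 17]: 3·17 = 51, lacks this property → Out.
[9, 6]: 9·6 = 54, passes → In.
[1, 3]: 1·3 = 3, lacks this property → Out.
[9, 3]: 9·3 = 27, lacks this property → Out.

Out, In, Out, Out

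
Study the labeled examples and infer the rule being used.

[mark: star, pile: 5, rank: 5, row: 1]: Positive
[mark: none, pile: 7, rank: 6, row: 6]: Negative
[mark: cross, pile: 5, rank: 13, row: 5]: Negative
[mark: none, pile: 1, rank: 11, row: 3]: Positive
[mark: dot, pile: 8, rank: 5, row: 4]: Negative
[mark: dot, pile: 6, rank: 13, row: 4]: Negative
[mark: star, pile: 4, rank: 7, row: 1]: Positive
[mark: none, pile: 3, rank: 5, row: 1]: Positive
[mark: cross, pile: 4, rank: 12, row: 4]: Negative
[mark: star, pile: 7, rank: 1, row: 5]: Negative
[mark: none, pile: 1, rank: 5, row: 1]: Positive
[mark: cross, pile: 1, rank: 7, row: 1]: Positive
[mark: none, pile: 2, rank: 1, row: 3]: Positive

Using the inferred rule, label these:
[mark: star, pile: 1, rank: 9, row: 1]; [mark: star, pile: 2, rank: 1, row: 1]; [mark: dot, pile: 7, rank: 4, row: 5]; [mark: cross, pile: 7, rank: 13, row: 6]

Positive, Positive, Negative, Negative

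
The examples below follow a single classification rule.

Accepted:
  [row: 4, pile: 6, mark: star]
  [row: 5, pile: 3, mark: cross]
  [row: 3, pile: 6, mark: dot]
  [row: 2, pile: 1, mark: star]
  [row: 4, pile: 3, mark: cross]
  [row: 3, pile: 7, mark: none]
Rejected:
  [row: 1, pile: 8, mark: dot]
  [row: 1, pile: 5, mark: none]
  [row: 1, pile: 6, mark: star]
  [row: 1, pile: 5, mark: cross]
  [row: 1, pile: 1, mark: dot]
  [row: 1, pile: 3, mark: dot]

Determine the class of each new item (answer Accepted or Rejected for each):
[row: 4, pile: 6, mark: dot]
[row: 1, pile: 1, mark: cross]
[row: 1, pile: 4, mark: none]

Accepted, Rejected, Rejected

The common property of the 'Accepted' items is: row ≥ 2. No 'Rejected' item has it.
[row: 4, pile: 6, mark: dot]: Accepted (row = 4).
[row: 1, pile: 1, mark: cross]: Rejected (row = 1).
[row: 1, pile: 4, mark: none]: Rejected (row = 1).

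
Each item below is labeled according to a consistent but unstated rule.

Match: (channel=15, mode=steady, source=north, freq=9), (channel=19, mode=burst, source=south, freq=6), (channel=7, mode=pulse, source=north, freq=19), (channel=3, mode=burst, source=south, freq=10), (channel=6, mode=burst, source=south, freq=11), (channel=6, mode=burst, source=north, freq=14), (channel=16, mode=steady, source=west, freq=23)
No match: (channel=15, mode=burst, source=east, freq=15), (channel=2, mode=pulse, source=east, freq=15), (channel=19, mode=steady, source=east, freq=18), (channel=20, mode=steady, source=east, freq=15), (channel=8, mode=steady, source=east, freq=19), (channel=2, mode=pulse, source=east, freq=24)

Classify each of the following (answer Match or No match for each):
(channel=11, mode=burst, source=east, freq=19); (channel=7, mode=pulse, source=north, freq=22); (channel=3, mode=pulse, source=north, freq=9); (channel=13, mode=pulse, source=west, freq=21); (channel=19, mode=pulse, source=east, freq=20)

No match, Match, Match, Match, No match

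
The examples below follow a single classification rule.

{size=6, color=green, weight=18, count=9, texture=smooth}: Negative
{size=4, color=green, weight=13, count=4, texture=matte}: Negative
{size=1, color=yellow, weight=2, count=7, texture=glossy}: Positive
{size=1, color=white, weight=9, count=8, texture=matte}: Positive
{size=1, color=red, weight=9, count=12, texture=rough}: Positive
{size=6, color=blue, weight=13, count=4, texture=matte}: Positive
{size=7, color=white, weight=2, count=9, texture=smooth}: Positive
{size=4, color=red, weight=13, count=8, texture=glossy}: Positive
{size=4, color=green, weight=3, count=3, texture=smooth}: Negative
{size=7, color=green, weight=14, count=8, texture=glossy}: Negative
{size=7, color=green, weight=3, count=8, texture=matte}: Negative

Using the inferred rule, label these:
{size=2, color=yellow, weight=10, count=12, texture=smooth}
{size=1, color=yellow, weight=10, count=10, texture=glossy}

Rule: color is not green. This holds for each 'Positive' example and fails for each 'Negative' one.
{size=2, color=yellow, weight=10, count=12, texture=smooth}: Positive (color is yellow). {size=1, color=yellow, weight=10, count=10, texture=glossy}: Positive (color is yellow).

Positive, Positive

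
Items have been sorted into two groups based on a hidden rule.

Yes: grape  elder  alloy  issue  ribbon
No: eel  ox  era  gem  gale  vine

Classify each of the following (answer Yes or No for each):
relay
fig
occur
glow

The distinguishing property — length ≥ 5 — holds for all the 'Yes' cases and none of the 'No' cases.
relay: length 5, has this property → Yes. fig: length 3, does not satisfy this → No. occur: length 5, has this property → Yes. glow: length 4, does not satisfy this → No.

Yes, No, Yes, No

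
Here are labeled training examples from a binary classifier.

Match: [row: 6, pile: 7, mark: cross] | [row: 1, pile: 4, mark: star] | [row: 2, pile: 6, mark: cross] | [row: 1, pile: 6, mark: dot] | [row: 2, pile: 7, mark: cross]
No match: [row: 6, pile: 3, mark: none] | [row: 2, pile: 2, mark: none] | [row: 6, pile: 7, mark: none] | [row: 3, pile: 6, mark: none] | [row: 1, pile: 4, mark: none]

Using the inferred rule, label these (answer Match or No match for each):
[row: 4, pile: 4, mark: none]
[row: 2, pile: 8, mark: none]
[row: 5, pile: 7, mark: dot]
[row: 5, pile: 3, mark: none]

No match, No match, Match, No match

The rule appears to be: mark is not none.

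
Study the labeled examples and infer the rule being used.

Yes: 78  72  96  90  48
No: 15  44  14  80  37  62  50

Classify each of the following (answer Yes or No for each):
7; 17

No, No

'Yes' ⟺ multiple of 6.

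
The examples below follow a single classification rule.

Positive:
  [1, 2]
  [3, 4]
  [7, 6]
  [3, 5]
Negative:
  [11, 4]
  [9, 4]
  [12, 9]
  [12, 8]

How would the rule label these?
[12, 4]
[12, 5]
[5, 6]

Negative, Negative, Positive

The common property of the 'Positive' items is: first ≤ 7. No 'Negative' item has it.
[12, 4]: first 12, does not pass → Negative. [12, 5]: first 12, does not pass → Negative. [5, 6]: first 5, fits → Positive.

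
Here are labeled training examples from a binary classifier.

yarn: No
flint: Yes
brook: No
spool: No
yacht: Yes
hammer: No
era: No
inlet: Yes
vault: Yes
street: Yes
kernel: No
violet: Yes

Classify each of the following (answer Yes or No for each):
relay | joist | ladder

'Yes' ⟺ contains 't'.

No, Yes, No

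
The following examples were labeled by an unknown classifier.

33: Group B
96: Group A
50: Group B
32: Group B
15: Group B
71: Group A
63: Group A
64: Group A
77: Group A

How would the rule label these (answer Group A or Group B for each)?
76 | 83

Group A, Group A

The distinguishing property — at least 63 — holds for all the 'Group A' cases and none of the 'Group B' cases.
76: 76 ≥ 63 — satisfies this, so Group A.
83: 83 ≥ 63 — satisfies this, so Group A.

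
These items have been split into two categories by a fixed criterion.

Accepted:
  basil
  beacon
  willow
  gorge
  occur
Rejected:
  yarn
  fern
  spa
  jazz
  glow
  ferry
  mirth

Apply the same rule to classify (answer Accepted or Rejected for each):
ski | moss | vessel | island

Rejected, Rejected, Accepted, Accepted

The simplest hypothesis consistent with all the labels is: has ≥ 2 vowels.
ski: 1 vowel, fails the rule → Rejected. moss: 1 vowel, fails the rule → Rejected. vessel: 2 vowels, passes → Accepted. island: 2 vowels, passes → Accepted.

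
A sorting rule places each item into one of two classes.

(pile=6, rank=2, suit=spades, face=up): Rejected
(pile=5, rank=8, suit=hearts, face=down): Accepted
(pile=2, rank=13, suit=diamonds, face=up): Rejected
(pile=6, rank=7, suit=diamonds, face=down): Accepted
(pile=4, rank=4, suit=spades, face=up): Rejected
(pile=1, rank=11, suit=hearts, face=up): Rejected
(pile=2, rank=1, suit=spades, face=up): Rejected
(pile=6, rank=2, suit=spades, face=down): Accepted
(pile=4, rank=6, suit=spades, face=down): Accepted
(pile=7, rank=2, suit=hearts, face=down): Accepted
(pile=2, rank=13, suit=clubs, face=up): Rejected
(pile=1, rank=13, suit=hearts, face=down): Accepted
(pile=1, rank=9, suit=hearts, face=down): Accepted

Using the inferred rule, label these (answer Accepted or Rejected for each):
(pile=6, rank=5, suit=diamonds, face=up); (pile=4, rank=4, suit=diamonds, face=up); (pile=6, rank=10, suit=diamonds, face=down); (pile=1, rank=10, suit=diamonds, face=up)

Rejected, Rejected, Accepted, Rejected

The common property of the 'Accepted' items is: face is down. No 'Rejected' item has it.
(pile=6, rank=5, suit=diamonds, face=up) → face is up → Rejected. (pile=4, rank=4, suit=diamonds, face=up) → face is up → Rejected. (pile=6, rank=10, suit=diamonds, face=down) → face is down → Accepted. (pile=1, rank=10, suit=diamonds, face=up) → face is up → Rejected.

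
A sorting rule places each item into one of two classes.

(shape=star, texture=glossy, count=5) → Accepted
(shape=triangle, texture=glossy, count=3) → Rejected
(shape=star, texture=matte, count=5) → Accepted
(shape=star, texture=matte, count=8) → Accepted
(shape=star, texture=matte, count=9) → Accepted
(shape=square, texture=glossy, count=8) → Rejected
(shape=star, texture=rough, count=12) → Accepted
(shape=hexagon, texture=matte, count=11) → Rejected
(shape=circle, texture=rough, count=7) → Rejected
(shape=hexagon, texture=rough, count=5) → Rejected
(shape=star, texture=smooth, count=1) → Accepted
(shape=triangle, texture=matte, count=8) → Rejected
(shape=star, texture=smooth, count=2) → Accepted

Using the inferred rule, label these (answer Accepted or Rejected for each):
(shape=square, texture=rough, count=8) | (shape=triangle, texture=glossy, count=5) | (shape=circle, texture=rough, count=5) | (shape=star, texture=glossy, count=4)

Rejected, Rejected, Rejected, Accepted

The simplest hypothesis consistent with all the labels is: shape is star.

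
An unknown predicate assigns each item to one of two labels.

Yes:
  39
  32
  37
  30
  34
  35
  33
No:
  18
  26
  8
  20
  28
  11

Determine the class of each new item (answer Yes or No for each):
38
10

Yes, No

The simplest hypothesis consistent with all the labels is: at least 30.
38 — 38 ≥ 30, hence Yes.
10 — 10 < 30, hence No.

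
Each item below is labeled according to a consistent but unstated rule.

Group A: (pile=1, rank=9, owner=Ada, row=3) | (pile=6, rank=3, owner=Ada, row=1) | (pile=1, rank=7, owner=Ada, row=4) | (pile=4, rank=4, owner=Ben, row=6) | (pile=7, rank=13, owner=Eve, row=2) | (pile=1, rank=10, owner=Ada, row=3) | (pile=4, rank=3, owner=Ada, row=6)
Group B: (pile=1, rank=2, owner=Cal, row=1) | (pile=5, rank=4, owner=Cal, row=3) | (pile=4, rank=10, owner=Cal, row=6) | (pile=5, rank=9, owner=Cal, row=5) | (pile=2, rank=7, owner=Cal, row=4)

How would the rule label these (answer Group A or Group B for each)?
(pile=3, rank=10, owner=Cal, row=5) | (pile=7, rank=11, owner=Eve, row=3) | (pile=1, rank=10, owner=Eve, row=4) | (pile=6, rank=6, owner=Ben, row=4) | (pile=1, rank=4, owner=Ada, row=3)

Group B, Group A, Group A, Group A, Group A

The common property of the 'Group A' items is: owner is not Cal. No 'Group B' item has it.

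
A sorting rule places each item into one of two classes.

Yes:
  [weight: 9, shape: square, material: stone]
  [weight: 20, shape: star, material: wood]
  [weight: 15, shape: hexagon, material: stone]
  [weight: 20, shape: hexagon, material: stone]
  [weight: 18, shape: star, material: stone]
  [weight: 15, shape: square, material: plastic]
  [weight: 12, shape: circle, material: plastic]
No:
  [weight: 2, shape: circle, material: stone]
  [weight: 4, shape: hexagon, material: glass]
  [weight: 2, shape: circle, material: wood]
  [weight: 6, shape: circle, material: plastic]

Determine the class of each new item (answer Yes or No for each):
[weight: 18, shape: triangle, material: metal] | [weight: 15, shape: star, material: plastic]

The pattern is that an item is 'Yes' exactly when: weight ≥ 9.
[weight: 18, shape: triangle, material: metal] → weight = 18 → Yes.
[weight: 15, shape: star, material: plastic] → weight = 15 → Yes.

Yes, Yes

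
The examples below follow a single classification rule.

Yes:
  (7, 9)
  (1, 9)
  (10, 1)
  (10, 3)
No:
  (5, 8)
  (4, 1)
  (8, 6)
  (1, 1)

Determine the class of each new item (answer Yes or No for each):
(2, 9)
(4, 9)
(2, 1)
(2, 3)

Yes, Yes, No, No

The rule appears to be: max ≥ 9.
(2, 9): max 9, checks out → Yes. (4, 9): max 9, checks out → Yes. (2, 1): max 2, doesn't match → No. (2, 3): max 3, doesn't match → No.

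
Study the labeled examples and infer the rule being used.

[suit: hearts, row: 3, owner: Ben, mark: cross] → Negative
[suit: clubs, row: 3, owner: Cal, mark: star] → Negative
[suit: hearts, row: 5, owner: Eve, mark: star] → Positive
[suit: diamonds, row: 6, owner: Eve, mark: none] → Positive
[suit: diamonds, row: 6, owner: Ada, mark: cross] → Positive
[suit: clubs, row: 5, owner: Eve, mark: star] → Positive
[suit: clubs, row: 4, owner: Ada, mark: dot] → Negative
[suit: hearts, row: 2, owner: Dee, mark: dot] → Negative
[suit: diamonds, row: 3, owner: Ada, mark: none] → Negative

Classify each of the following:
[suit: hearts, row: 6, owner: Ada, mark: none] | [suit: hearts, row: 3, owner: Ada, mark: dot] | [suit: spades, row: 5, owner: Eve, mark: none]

One predicate separates the groups cleanly: row ≥ 5.
Positive: [suit: hearts, row: 6, owner: Ada, mark: none], since row = 6. Negative: [suit: hearts, row: 3, owner: Ada, mark: dot], since row = 3. Positive: [suit: spades, row: 5, owner: Eve, mark: none], since row = 5.

Positive, Negative, Positive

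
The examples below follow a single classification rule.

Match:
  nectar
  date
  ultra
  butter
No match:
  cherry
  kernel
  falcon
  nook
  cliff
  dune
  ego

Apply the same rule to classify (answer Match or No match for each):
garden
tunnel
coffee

No match, Match, No match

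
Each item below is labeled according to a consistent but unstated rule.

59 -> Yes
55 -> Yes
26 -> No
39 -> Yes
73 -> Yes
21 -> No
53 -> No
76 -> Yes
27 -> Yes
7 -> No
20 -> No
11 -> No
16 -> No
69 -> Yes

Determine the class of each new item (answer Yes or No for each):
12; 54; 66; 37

No, Yes, Yes, Yes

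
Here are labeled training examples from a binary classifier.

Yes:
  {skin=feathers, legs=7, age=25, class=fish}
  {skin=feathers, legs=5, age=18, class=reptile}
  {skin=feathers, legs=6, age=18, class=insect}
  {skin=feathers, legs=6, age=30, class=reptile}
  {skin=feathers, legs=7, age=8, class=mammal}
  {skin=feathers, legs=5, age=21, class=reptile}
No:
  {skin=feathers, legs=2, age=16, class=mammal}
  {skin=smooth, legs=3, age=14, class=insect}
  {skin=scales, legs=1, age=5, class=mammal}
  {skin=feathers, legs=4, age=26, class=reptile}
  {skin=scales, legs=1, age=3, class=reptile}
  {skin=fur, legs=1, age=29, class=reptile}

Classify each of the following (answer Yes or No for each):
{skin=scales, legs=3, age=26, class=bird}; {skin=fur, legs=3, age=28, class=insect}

No, No

The common property of the 'Yes' items is: legs ≥ 5. No 'No' item has it.
{skin=scales, legs=3, age=26, class=bird}: legs = 3 — does not satisfy this, so No.
{skin=fur, legs=3, age=28, class=insect}: legs = 3 — does not satisfy this, so No.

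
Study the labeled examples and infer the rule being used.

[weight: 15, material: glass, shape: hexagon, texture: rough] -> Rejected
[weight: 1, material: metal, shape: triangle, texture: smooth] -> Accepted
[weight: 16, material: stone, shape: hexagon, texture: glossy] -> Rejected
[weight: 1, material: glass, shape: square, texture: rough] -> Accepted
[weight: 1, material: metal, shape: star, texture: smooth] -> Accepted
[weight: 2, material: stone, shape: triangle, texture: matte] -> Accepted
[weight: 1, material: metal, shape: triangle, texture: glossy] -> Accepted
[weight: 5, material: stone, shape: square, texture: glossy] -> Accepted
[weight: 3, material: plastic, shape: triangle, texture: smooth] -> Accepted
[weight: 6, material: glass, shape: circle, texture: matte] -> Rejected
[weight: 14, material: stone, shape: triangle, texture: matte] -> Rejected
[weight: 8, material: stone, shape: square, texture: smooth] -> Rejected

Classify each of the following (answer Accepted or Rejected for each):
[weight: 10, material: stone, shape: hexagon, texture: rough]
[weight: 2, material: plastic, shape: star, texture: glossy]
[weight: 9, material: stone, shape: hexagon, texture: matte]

Rule: weight ≤ 5. This holds for each 'Accepted' example and fails for each 'Rejected' one.
[weight: 10, material: stone, shape: hexagon, texture: rough] — weight = 10, hence Rejected. [weight: 2, material: plastic, shape: star, texture: glossy] — weight = 2, hence Accepted. [weight: 9, material: stone, shape: hexagon, texture: matte] — weight = 9, hence Rejected.

Rejected, Accepted, Rejected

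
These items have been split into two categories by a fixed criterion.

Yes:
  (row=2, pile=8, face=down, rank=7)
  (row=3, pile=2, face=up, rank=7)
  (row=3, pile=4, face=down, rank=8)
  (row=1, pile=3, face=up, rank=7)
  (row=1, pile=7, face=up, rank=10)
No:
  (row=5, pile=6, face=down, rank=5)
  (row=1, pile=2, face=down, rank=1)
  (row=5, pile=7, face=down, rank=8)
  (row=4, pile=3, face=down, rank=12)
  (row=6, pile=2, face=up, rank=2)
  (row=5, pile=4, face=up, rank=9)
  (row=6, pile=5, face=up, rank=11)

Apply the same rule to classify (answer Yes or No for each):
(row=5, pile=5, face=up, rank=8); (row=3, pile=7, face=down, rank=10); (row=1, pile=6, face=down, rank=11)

Every 'Yes' example satisfies: rank ≥ 2 AND row ≤ 3. None of the 'No' examples do.
(row=5, pile=5, face=up, rank=8): rank = 8, row = 5, does not satisfy this → No.
(row=3, pile=7, face=down, rank=10): rank = 10, row = 3, has this property → Yes.
(row=1, pile=6, face=down, rank=11): rank = 11, row = 1, has this property → Yes.

No, Yes, Yes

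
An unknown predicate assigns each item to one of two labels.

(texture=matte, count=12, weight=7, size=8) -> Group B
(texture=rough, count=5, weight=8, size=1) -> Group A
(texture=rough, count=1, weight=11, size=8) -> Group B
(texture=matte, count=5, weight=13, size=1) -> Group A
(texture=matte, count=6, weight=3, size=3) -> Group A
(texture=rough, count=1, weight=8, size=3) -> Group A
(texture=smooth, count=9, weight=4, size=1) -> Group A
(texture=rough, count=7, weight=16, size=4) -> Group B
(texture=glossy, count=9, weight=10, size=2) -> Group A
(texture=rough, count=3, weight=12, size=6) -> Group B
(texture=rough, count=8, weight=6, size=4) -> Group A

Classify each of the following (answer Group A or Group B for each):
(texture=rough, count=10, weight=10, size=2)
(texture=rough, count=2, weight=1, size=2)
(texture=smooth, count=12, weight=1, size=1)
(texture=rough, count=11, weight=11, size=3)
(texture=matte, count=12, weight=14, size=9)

The classifier is using: size ≤ 4 AND weight ≤ 13.
(texture=rough, count=10, weight=10, size=2) → size = 2, weight = 10 → Group A. (texture=rough, count=2, weight=1, size=2) → size = 2, weight = 1 → Group A. (texture=smooth, count=12, weight=1, size=1) → size = 1, weight = 1 → Group A. (texture=rough, count=11, weight=11, size=3) → size = 3, weight = 11 → Group A. (texture=matte, count=12, weight=14, size=9) → size = 9, weight = 14 → Group B.

Group A, Group A, Group A, Group A, Group B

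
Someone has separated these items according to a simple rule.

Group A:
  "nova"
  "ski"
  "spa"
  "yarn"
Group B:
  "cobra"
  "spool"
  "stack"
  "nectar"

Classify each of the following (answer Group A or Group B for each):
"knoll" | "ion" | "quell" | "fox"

A rule that fits every label: length ≤ 4 — true of each 'Group A' example, false of each 'Group B' one.
"knoll" — length 5, hence Group B. "ion" — length 3, hence Group A. "quell" — length 5, hence Group B. "fox" — length 3, hence Group A.

Group B, Group A, Group B, Group A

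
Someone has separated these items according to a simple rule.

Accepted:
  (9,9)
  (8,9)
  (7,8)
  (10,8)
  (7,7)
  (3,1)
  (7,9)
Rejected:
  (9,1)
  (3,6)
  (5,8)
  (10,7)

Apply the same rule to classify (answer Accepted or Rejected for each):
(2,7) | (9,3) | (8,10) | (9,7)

The classifier is using: |first − second| ≤ 2.
(2,7) → |2−7| = 5 → Rejected. (9,3) → |9−3| = 6 → Rejected. (8,10) → |8−10| = 2 → Accepted. (9,7) → |9−7| = 2 → Accepted.

Rejected, Rejected, Accepted, Accepted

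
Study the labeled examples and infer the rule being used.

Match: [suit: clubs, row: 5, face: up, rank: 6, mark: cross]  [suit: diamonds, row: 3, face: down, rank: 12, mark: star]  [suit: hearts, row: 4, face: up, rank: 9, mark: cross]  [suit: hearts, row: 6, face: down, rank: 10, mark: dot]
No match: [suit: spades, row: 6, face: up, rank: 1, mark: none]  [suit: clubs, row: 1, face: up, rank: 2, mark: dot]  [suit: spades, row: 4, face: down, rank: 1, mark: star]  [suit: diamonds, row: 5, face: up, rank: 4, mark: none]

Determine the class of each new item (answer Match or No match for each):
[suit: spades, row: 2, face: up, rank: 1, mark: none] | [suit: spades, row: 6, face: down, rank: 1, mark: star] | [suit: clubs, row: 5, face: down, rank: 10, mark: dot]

Rule: rank ≥ 6. This holds for each 'Match' example and fails for each 'No match' one.
No match: [suit: spades, row: 2, face: up, rank: 1, mark: none], since rank = 1.
No match: [suit: spades, row: 6, face: down, rank: 1, mark: star], since rank = 1.
Match: [suit: clubs, row: 5, face: down, rank: 10, mark: dot], since rank = 10.

No match, No match, Match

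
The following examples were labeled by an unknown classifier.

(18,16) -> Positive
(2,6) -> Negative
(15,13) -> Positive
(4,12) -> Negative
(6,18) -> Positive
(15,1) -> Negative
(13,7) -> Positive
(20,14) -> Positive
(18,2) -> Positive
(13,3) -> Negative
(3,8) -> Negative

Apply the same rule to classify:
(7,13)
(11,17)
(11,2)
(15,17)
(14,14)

The common property of the 'Positive' items is: sum ≥ 20. No 'Negative' item has it.
(7,13) — 7+13 = 20, hence Positive. (11,17) — 11+17 = 28, hence Positive. (11,2) — 11+2 = 13, hence Negative. (15,17) — 15+17 = 32, hence Positive. (14,14) — 14+14 = 28, hence Positive.

Positive, Positive, Negative, Positive, Positive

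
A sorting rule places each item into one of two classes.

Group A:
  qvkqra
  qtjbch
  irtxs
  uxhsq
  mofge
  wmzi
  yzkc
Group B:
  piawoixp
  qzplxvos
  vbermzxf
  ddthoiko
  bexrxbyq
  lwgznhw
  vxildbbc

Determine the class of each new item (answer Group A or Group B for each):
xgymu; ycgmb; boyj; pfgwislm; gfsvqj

Group A, Group A, Group A, Group B, Group A

All 'Group A' examples share one property — length ≤ 6 — and every 'Group B' example lacks it.
xgymu: length 5, passes → Group A.
ycgmb: length 5, passes → Group A.
boyj: length 4, passes → Group A.
pfgwislm: length 8, does not fit → Group B.
gfsvqj: length 6, passes → Group A.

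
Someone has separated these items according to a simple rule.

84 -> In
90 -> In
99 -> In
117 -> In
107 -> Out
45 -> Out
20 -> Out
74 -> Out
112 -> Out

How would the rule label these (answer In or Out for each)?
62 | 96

The classifier is using: multiple of 3 AND at least 74.
62 — 62 = 3·20 + 2, 62 < 74, hence Out.
96 — 96 = 3·32, 96 ≥ 74, hence In.

Out, In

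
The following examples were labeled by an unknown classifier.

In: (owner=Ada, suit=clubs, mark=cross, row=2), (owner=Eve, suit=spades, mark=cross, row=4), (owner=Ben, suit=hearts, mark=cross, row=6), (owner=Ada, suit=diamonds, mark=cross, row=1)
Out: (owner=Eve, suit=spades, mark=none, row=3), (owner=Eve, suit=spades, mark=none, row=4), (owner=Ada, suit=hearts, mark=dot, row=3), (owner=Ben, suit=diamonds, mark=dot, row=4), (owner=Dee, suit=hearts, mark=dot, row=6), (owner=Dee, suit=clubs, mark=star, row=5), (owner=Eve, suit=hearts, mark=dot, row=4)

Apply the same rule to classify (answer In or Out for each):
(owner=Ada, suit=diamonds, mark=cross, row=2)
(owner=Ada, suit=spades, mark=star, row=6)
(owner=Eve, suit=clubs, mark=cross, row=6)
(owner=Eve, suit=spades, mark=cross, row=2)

In, Out, In, In

The classifier is using: mark is cross.
(owner=Ada, suit=diamonds, mark=cross, row=2): mark is cross — qualifies, so In. (owner=Ada, suit=spades, mark=star, row=6): mark is star — fails this test, so Out. (owner=Eve, suit=clubs, mark=cross, row=6): mark is cross — qualifies, so In. (owner=Eve, suit=spades, mark=cross, row=2): mark is cross — qualifies, so In.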